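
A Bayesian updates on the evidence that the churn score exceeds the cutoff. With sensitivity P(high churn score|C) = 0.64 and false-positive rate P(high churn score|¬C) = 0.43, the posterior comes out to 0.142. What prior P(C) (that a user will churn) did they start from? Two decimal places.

P(C) = 0.10

Bayes' rule in odds form gives O(C|E) = O(C)·[P(E|C)/P(E|¬C)], hence O(C) = O(C|E)/LR.
Posterior odds = 0.142/(1−0.142) = 0.1655. LR = 0.64/0.43 = 1.4884.
Prior odds = 0.1655/1.4884 = 0.1112, so P(C) = 0.1112/(1+0.1112) ≈ 0.10.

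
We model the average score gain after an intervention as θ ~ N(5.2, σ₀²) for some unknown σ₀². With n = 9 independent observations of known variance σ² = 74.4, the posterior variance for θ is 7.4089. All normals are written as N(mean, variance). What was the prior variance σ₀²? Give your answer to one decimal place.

σ₀² = 71.4

Posterior precision equals prior precision plus data precision: 1/σ_n² = 1/σ₀² + n/σ².
So 1/σ₀² = 1/7.4089 − 9/74.4 = 0.134973 − 0.120968 = 0.014005.
Hence σ₀² = 1/0.014005 ≈ 71.4.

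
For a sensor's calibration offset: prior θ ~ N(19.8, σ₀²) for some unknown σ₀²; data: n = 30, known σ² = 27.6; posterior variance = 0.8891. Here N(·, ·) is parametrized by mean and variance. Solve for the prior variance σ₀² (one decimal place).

σ₀² = 26.5

For the Normal–Normal model with known σ², precisions add: τ_n = τ₀ + n/σ².
So 1/σ₀² = 1/0.8891 − 30/27.6 = 1.124733 − 1.086957 = 0.037776.
Hence σ₀² = 1/0.037776 ≈ 26.5.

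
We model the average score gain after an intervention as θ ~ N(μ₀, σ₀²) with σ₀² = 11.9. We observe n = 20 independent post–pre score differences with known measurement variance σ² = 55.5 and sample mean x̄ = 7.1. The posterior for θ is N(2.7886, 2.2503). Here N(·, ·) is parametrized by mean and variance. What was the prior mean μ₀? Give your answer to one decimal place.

μ₀ = -15.7

With known observation variance, the Normal–Normal posterior has precision τ_n = τ₀ + n/σ² and mean μ_n = (τ₀μ₀ + (n/σ²)x̄)/τ_n.
Here τ₀ = 1/11.9 = 0.084034 and τ_data = 20/55.5 = 0.360360, so τ_n = 0.444394.
Rearranging for μ₀: μ₀ = (μ_n·τ_n − τ_data·x̄)/τ₀ = (2.7886·0.444394 − 0.360360·7.1) / 0.084034 = -1.319319/0.084034 ≈ -15.7.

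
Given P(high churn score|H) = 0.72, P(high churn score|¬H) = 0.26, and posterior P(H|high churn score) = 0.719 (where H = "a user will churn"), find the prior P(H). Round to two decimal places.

P(H) = 0.48

In odds form, posterior odds = prior odds × likelihood ratio, so prior odds = posterior odds ÷ LR.
Posterior odds = 0.719/(1−0.719) = 2.5587. LR = 0.72/0.26 = 2.7692.
Prior odds = 2.5587/2.7692 = 0.9240, so P(H) = 0.9240/(1+0.9240) ≈ 0.48.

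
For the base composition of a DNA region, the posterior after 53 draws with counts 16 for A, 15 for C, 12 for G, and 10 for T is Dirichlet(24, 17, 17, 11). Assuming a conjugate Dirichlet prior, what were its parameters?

Dirichlet(8, 2, 5, 1)

For a Dirichlet(α) prior with multinomial counts c, the posterior is Dirichlet(α + c) componentwise.
Subtract each count from the matching posterior parameter: 24−16=8, 17−15=2, 17−12=5, 11−10=1.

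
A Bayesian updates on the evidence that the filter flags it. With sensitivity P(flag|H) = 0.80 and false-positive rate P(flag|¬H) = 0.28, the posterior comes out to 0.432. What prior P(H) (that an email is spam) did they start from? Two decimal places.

P(H) = 0.21

Bayes' rule in odds form gives O(H|E) = O(H)·[P(E|H)/P(E|¬H)], hence O(H) = O(H|E)/LR.
Posterior odds = 0.432/(1−0.432) = 0.7606. LR = 0.80/0.28 = 2.8571.
Prior odds = 0.7606/2.8571 = 0.2662, so P(H) = 0.2662/(1+0.2662) ≈ 0.21.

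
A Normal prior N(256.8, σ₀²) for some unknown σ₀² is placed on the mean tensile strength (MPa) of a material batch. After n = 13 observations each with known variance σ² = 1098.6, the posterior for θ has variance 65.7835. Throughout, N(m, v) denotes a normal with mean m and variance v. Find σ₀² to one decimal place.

For the Normal–Normal model with known σ², precisions add: τ_n = τ₀ + n/σ².
So 1/σ₀² = 1/65.7835 − 13/1098.6 = 0.015201 − 0.011833 = 0.003368.
Hence σ₀² = 1/0.003368 ≈ 296.9.

σ₀² = 296.9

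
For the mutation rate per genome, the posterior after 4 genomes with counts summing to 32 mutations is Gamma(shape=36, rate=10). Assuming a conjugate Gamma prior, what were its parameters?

Gamma(shape=4, rate=6)

A Gamma(α, β) prior (rate parametrization) on a Poisson rate with n observations summing to S gives posterior Gamma(α+S, β+n).
So α = 36 − 32 = 4 and β = 10 − 4 = 6.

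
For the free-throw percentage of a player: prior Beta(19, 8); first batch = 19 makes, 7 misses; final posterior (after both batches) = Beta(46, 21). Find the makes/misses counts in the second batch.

Sequential conjugate updates are equivalent to a single update on the pooled data, so total successes = posterior α − prior α and total failures = posterior β − prior β.
Total across both batches: 46−19=27 makes, 21−8=13 misses.
Subtract the first batch: 27−19=8 makes and 13−7=6 misses.

8 makes and 6 misses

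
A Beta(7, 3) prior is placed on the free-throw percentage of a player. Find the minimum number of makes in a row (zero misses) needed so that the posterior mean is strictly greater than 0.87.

k = 14

After k makes and 0 misses the posterior is Beta(7+k, 3), with mean (7+k)/(7+3+k).
Set (7+k)/(10+k) > 0.87 and solve: k > (0.87·10 − 7)/(1 − 0.87) = 13.077.
The smallest integer exceeding 13.077 is 14.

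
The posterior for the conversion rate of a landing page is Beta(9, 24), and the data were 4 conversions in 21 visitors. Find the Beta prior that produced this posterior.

Beta(5, 7)

Under Beta–binomial conjugacy the posterior parameters are (a+s, b+f).
Subtract the data counts: 9−4=5, 24−17=7.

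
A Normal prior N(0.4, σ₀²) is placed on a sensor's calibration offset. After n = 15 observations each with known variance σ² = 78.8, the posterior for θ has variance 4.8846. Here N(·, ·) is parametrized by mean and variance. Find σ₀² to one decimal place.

Posterior precision equals prior precision plus data precision: 1/σ_n² = 1/σ₀² + n/σ².
So 1/σ₀² = 1/4.8846 − 15/78.8 = 0.204725 − 0.190355 = 0.014370.
Hence σ₀² = 1/0.014370 ≈ 69.6.

σ₀² = 69.6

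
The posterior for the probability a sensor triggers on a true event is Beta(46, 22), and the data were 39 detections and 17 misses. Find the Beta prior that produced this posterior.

Under Beta–binomial conjugacy the posterior parameters are (α+s, β+f).
Subtract the data counts: 46−39=7, 22−17=5.

Beta(7, 5)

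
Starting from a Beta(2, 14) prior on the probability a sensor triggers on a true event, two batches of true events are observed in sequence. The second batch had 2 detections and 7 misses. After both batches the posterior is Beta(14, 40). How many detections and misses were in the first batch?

10 detections and 19 misses

Because Beta–binomial updating is additive in the counts, the combined data contributed (α_post−α_prior, β_post−β_prior) successes and failures.
Total across both batches: 14−2=12 detections, 40−14=26 misses.
Subtract the second batch: 12−2=10 detections and 26−7=19 misses.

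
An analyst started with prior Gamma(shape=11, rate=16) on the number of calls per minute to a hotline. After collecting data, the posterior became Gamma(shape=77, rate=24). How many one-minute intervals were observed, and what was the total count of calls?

n = 8 one-minute intervals with total 66 calls

A Gamma(α, β) prior (rate parametrization) on a Poisson rate with n observations summing to S gives posterior Gamma(α+S, β+n).
Matching: Σxᵢ = 77 − 11 = 66 and n = 24 − 16 = 8.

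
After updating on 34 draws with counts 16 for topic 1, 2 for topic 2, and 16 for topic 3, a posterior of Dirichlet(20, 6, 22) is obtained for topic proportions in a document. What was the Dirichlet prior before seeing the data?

Dirichlet(4, 4, 6)

For a Dirichlet(α) prior with multinomial counts c, the posterior is Dirichlet(α + c) componentwise.
Subtract each count from the matching posterior parameter: 20−16=4, 6−2=4, 22−16=6.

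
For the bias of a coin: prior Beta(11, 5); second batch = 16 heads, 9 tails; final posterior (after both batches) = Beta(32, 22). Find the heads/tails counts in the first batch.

5 heads and 8 tails

Sequential conjugate updates are equivalent to a single update on the pooled data, so total successes = posterior α − prior α and total failures = posterior β − prior β.
Total across both batches: 32−11=21 heads, 22−5=17 tails.
Subtract the second batch: 21−16=5 heads and 17−9=8 tails.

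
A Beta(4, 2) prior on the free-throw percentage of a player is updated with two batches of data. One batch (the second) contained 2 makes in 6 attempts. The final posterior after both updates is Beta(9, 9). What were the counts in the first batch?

3 makes and 3 misses

Sequential conjugate updates are equivalent to a single update on the pooled data, so total successes = posterior α − prior α and total failures = posterior β − prior β.
Total across both batches: 9−4=5 makes, 9−2=7 misses.
Subtract the second batch: 5−2=3 makes and 7−4=3 misses.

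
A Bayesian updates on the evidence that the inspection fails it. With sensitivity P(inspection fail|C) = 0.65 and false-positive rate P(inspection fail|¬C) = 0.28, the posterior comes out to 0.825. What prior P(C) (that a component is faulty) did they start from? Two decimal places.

P(C) = 0.67

In odds form, posterior odds = prior odds × likelihood ratio, so prior odds = posterior odds ÷ LR.
Posterior odds = 0.825/(1−0.825) = 4.7143. LR = 0.65/0.28 = 2.3214.
Prior odds = 4.7143/2.3214 = 2.0308, so P(C) = 2.0308/(1+2.0308) ≈ 0.67.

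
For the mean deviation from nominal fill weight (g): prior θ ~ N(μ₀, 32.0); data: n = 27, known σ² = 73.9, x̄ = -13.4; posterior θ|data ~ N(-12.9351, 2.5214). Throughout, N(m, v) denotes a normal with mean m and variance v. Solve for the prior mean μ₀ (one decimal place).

The posterior mean is a precision-weighted average: μ_n = (τ₀μ₀ + τ_data·x̄)/(τ₀+τ_data), with τ₀=1/σ₀² and τ_data=n/σ².
Here τ₀ = 1/32.0 = 0.031250 and τ_data = 27/73.9 = 0.365359, so τ_n = 0.396609.
Rearranging for μ₀: μ₀ = (μ_n·τ_n − τ_data·x̄)/τ₀ = (-12.9351·0.396609 − 0.365359·-13.4) / 0.031250 = -0.234366/0.031250 ≈ -7.5.

μ₀ = -7.5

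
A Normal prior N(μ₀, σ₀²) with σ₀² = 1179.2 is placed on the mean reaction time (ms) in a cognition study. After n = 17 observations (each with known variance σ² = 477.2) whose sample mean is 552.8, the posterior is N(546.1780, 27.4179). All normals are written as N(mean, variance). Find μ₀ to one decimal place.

With known observation variance, the Normal–Normal posterior has precision τ_n = τ₀ + n/σ² and mean μ_n = (τ₀μ₀ + (n/σ²)x̄)/τ_n.
Here τ₀ = 1/1179.2 = 0.000848 and τ_data = 17/477.2 = 0.035624, so τ_n = 0.036472.
Rearranging for μ₀: μ₀ = (μ_n·τ_n − τ_data·x̄)/τ₀ = (546.1780·0.036472 − 0.035624·552.8) / 0.000848 = 0.227257/0.000848 ≈ 268.0.

μ₀ = 268.0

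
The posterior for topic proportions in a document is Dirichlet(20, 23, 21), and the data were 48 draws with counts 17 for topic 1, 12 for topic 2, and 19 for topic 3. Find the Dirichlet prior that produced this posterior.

For a Dirichlet(α) prior with multinomial counts c, the posterior is Dirichlet(α + c) componentwise.
Subtract each count from the matching posterior parameter: 20−17=3, 23−12=11, 21−19=2.

Dirichlet(3, 11, 2)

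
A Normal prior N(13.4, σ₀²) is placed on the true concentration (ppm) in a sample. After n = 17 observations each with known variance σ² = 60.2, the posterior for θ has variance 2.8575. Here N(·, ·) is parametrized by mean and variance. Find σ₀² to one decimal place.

σ₀² = 14.8

Posterior precision equals prior precision plus data precision: 1/σ_n² = 1/σ₀² + n/σ².
So 1/σ₀² = 1/2.8575 − 17/60.2 = 0.349956 − 0.282392 = 0.067564.
Hence σ₀² = 1/0.067564 ≈ 14.8.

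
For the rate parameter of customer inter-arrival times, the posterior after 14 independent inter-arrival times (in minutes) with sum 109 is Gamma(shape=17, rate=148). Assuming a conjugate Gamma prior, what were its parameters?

Gamma(shape=3, rate=39)

For an exponential likelihood with a Gamma(α, β) prior on the rate, n observations with total T give posterior Gamma(α+n, β+T).
So α = 17 − 14 = 3 and β = 148 − 109 = 39.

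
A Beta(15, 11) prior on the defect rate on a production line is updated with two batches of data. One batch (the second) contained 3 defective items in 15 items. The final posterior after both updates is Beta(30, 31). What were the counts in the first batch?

Sequential conjugate updates are equivalent to a single update on the pooled data, so total successes = posterior α − prior α and total failures = posterior β − prior β.
Total across both batches: 30−15=15 defective items, 31−11=20 good items.
Subtract the second batch: 15−3=12 defective items and 20−12=8 good items.

12 defective items and 8 good items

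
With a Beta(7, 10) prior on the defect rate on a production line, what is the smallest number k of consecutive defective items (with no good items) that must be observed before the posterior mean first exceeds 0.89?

k = 74

After k defective items and 0 good items the posterior is Beta(7+k, 10), with mean (7+k)/(7+10+k).
Set (7+k)/(17+k) > 0.89 and solve: k > (0.89·17 − 7)/(1 − 0.89) = 73.909.
The smallest integer exceeding 73.909 is 74.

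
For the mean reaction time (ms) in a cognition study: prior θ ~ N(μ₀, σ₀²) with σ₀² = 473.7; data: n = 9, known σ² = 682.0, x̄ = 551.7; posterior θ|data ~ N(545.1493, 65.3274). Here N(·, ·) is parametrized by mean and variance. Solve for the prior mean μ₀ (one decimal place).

μ₀ = 504.2

With known observation variance, the Normal–Normal posterior has precision τ_n = τ₀ + n/σ² and mean μ_n = (τ₀μ₀ + (n/σ²)x̄)/τ_n.
Here τ₀ = 1/473.7 = 0.002111 and τ_data = 9/682.0 = 0.013196, so τ_n = 0.015307.
Rearranging for μ₀: μ₀ = (μ_n·τ_n − τ_data·x̄)/τ₀ = (545.1493·0.015307 − 0.013196·551.7) / 0.002111 = 1.064367/0.002111 ≈ 504.2.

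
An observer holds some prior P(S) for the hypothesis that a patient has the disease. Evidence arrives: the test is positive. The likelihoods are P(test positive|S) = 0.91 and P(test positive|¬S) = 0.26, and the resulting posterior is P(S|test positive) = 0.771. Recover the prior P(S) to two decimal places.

P(S) = 0.49

In odds form, posterior odds = prior odds × likelihood ratio, so prior odds = posterior odds ÷ LR.
Posterior odds = 0.771/(1−0.771) = 3.3668. LR = 0.91/0.26 = 3.5000.
Prior odds = 3.3668/3.5000 = 0.9619, so P(S) = 0.9619/(1+0.9619) ≈ 0.49.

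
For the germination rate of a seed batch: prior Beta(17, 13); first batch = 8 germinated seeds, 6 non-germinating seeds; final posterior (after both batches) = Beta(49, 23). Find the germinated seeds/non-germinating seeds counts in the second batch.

24 germinated seeds and 4 non-germinating seeds

Because Beta–binomial updating is additive in the counts, the combined data contributed (α_post−α_prior, β_post−β_prior) successes and failures.
Total across both batches: 49−17=32 germinated seeds, 23−13=10 non-germinating seeds.
Subtract the first batch: 32−8=24 germinated seeds and 10−6=4 non-germinating seeds.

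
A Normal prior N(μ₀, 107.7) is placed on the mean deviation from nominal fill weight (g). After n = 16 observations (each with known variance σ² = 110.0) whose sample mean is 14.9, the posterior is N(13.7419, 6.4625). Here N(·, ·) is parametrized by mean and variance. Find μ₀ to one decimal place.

μ₀ = -4.4

With known observation variance, the Normal–Normal posterior has precision τ_n = τ₀ + n/σ² and mean μ_n = (τ₀μ₀ + (n/σ²)x̄)/τ_n.
Here τ₀ = 1/107.7 = 0.009285 and τ_data = 16/110.0 = 0.145455, so τ_n = 0.154740.
Rearranging for μ₀: μ₀ = (μ_n·τ_n − τ_data·x̄)/τ₀ = (13.7419·0.154740 − 0.145455·14.9) / 0.009285 = -0.040858/0.009285 ≈ -4.4.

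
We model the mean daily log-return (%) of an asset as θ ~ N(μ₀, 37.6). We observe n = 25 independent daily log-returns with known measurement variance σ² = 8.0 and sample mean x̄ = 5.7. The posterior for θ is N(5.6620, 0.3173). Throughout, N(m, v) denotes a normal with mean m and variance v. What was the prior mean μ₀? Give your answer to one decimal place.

μ₀ = 1.2

The posterior mean is a precision-weighted average: μ_n = (τ₀μ₀ + τ_data·x̄)/(τ₀+τ_data), with τ₀=1/σ₀² and τ_data=n/σ².
Here τ₀ = 1/37.6 = 0.026596 and τ_data = 25/8.0 = 3.125000, so τ_n = 3.151596.
Rearranging for μ₀: μ₀ = (μ_n·τ_n − τ_data·x̄)/τ₀ = (5.6620·3.151596 − 3.125000·5.7) / 0.026596 = 0.031837/0.026596 ≈ 1.2.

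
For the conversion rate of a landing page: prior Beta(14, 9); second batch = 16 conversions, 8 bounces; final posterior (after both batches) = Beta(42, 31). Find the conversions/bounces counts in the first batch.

12 conversions and 14 bounces

Because Beta–binomial updating is additive in the counts, the combined data contributed (α_post−α_prior, β_post−β_prior) successes and failures.
Total across both batches: 42−14=28 conversions, 31−9=22 bounces.
Subtract the second batch: 28−16=12 conversions and 22−8=14 bounces.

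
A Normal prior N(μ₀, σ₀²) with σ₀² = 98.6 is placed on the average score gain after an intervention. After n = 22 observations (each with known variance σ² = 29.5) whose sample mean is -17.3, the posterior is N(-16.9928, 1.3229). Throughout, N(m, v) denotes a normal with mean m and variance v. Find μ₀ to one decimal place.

μ₀ = 5.6

With known observation variance, the Normal–Normal posterior has precision τ_n = τ₀ + n/σ² and mean μ_n = (τ₀μ₀ + (n/σ²)x̄)/τ_n.
Here τ₀ = 1/98.6 = 0.010142 and τ_data = 22/29.5 = 0.745763, so τ_n = 0.755905.
Rearranging for μ₀: μ₀ = (μ_n·τ_n − τ_data·x̄)/τ₀ = (-16.9928·0.755905 − 0.745763·-17.3) / 0.010142 = 0.056757/0.010142 ≈ 5.6.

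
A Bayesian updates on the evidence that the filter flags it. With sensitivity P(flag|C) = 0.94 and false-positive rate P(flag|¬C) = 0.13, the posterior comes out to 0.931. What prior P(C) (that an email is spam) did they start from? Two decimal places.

P(C) = 0.65

In odds form, posterior odds = prior odds × likelihood ratio, so prior odds = posterior odds ÷ LR.
Posterior odds = 0.931/(1−0.931) = 13.4928. LR = 0.94/0.13 = 7.2308.
Prior odds = 13.4928/7.2308 = 1.8660, so P(C) = 1.8660/(1+1.8660) ≈ 0.65.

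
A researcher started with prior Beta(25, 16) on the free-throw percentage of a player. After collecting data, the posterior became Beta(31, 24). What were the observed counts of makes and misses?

6 makes and 8 misses

Beta is conjugate to the binomial likelihood: posterior = Beta(α+s, β+f).
Match parameters: s=31−25=6, f=24−16=8.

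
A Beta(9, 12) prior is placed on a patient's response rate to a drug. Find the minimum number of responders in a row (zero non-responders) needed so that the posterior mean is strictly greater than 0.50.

After k responders and 0 non-responders the posterior is Beta(9+k, 12), with mean (9+k)/(9+12+k).
Set (9+k)/(21+k) > 0.50 and solve: k > (0.50·21 − 9)/(1 − 0.50) = 3.000.
The smallest integer exceeding 3.000 is 4.

k = 4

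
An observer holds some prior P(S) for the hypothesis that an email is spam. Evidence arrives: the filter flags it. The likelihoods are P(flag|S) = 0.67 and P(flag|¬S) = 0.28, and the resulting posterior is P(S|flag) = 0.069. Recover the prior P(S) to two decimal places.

Bayes' rule in odds form gives O(S|E) = O(S)·[P(E|S)/P(E|¬S)], hence O(S) = O(S|E)/LR.
Posterior odds = 0.069/(1−0.069) = 0.0741. LR = 0.67/0.28 = 2.3929.
Prior odds = 0.0741/2.3929 = 0.0310, so P(S) = 0.0310/(1+0.0310) ≈ 0.03.

P(S) = 0.03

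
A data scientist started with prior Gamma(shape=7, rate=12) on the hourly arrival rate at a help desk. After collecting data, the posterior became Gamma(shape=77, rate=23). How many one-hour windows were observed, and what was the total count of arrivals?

n = 11 one-hour windows with total 70 arrivals

Gamma–Poisson conjugacy: posterior shape = α + Σxᵢ, posterior rate = β + n.
Matching: Σxᵢ = 77 − 7 = 70 and n = 23 − 12 = 11.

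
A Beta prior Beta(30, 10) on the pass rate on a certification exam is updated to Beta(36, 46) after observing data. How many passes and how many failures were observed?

Beta is conjugate to the binomial likelihood: posterior = Beta(α+s, β+f).
Match parameters: s=36−30=6, f=46−10=36.

6 passes and 36 failures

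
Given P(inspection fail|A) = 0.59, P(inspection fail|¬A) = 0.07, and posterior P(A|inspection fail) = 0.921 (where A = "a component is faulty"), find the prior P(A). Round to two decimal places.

Bayes' rule in odds form gives O(A|E) = O(A)·[P(E|A)/P(E|¬A)], hence O(A) = O(A|E)/LR.
Posterior odds = 0.921/(1−0.921) = 11.6582. LR = 0.59/0.07 = 8.4286.
Prior odds = 11.6582/8.4286 = 1.3832, so P(A) = 1.3832/(1+1.3832) ≈ 0.58.

P(A) = 0.58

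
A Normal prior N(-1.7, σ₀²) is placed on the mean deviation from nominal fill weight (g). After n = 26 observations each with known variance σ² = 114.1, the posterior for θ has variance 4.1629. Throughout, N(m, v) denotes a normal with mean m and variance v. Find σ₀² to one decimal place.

σ₀² = 81.0

Posterior precision equals prior precision plus data precision: 1/σ_n² = 1/σ₀² + n/σ².
So 1/σ₀² = 1/4.1629 − 26/114.1 = 0.240217 − 0.227870 = 0.012347.
Hence σ₀² = 1/0.012347 ≈ 81.0.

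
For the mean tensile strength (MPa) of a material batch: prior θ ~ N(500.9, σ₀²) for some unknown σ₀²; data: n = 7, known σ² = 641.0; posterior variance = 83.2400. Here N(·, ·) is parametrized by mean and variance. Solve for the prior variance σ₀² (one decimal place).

σ₀² = 914.9

Posterior precision equals prior precision plus data precision: 1/σ_n² = 1/σ₀² + n/σ².
So 1/σ₀² = 1/83.2400 − 7/641.0 = 0.012013 − 0.010920 = 0.001093.
Hence σ₀² = 1/0.001093 ≈ 914.9.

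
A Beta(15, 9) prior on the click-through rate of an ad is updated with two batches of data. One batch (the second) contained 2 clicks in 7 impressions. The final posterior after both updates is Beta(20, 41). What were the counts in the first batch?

3 clicks and 27 non-clicks

Because Beta–binomial updating is additive in the counts, the combined data contributed (α_post−α_prior, β_post−β_prior) successes and failures.
Total across both batches: 20−15=5 clicks, 41−9=32 non-clicks.
Subtract the second batch: 5−2=3 clicks and 32−5=27 non-clicks.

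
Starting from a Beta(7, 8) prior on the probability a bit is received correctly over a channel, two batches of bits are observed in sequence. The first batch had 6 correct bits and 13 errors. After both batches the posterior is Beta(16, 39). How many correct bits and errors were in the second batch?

3 correct bits and 18 errors

Because Beta–binomial updating is additive in the counts, the combined data contributed (α_post−α_prior, β_post−β_prior) successes and failures.
Total across both batches: 16−7=9 correct bits, 39−8=31 errors.
Subtract the first batch: 9−6=3 correct bits and 31−13=18 errors.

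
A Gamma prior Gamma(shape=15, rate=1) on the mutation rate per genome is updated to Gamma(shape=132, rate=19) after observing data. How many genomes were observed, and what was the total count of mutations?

n = 18 genomes with total 117 mutations

Gamma–Poisson conjugacy: posterior shape = α + Σxᵢ, posterior rate = β + n.
Matching: Σxᵢ = 132 − 15 = 117 and n = 19 − 1 = 18.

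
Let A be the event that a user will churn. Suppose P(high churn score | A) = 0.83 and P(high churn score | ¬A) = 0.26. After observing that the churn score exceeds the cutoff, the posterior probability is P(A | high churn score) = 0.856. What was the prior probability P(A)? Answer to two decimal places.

Bayes' rule in odds form gives O(A|E) = O(A)·[P(E|A)/P(E|¬A)], hence O(A) = O(A|E)/LR.
Posterior odds = 0.856/(1−0.856) = 5.9444. LR = 0.83/0.26 = 3.1923.
Prior odds = 5.9444/3.1923 = 1.8621, so P(A) = 1.8621/(1+1.8621) ≈ 0.65.

P(A) = 0.65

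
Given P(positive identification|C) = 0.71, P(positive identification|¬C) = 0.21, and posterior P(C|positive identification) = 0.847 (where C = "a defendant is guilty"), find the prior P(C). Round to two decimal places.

In odds form, posterior odds = prior odds × likelihood ratio, so prior odds = posterior odds ÷ LR.
Posterior odds = 0.847/(1−0.847) = 5.5359. LR = 0.71/0.21 = 3.3810.
Prior odds = 5.5359/3.3810 = 1.6374, so P(C) = 1.6374/(1+1.6374) ≈ 0.62.

P(C) = 0.62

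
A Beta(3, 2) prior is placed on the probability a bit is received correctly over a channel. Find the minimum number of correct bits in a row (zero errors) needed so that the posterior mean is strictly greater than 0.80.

k = 6

After k correct bits and 0 errors the posterior is Beta(3+k, 2), with mean (3+k)/(3+2+k).
Set (3+k)/(5+k) > 0.80 and solve: k > (0.80·5 − 3)/(1 − 0.80) = 5.000.
The smallest integer exceeding 5.000 is 6.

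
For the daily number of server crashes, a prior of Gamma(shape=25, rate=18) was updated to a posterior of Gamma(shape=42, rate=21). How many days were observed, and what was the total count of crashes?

n = 3 days with total 17 crashes

A Gamma(α, β) prior (rate parametrization) on a Poisson rate with n observations summing to S gives posterior Gamma(α+S, β+n).
Matching: Σxᵢ = 42 − 25 = 17 and n = 21 − 18 = 3.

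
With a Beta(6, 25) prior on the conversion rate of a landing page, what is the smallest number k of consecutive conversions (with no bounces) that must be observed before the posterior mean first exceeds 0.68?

k = 48

After k conversions and 0 bounces the posterior is Beta(6+k, 25), with mean (6+k)/(6+25+k).
Set (6+k)/(31+k) > 0.68 and solve: k > (0.68·31 − 6)/(1 − 0.68) = 47.125.
The smallest integer exceeding 47.125 is 48.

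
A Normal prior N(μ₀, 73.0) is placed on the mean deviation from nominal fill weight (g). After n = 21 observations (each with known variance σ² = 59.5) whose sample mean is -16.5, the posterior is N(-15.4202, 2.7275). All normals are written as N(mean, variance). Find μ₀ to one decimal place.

With known observation variance, the Normal–Normal posterior has precision τ_n = τ₀ + n/σ² and mean μ_n = (τ₀μ₀ + (n/σ²)x̄)/τ_n.
Here τ₀ = 1/73.0 = 0.013699 and τ_data = 21/59.5 = 0.352941, so τ_n = 0.366640.
Rearranging for μ₀: μ₀ = (μ_n·τ_n − τ_data·x̄)/τ₀ = (-15.4202·0.366640 − 0.352941·-16.5) / 0.013699 = 0.169864/0.013699 ≈ 12.4.

μ₀ = 12.4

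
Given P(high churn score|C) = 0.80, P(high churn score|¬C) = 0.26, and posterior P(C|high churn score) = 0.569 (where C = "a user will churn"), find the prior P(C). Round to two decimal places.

P(C) = 0.30

In odds form, posterior odds = prior odds × likelihood ratio, so prior odds = posterior odds ÷ LR.
Posterior odds = 0.569/(1−0.569) = 1.3202. LR = 0.80/0.26 = 3.0769.
Prior odds = 1.3202/3.0769 = 0.4291, so P(C) = 0.4291/(1+0.4291) ≈ 0.30.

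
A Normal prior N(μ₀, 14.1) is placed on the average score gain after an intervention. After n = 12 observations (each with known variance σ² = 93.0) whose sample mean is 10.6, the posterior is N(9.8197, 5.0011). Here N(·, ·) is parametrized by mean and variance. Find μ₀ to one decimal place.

The posterior mean is a precision-weighted average: μ_n = (τ₀μ₀ + τ_data·x̄)/(τ₀+τ_data), with τ₀=1/σ₀² and τ_data=n/σ².
Here τ₀ = 1/14.1 = 0.070922 and τ_data = 12/93.0 = 0.129032, so τ_n = 0.199954.
Rearranging for μ₀: μ₀ = (μ_n·τ_n − τ_data·x̄)/τ₀ = (9.8197·0.199954 − 0.129032·10.6) / 0.070922 = 0.595749/0.070922 ≈ 8.4.

μ₀ = 8.4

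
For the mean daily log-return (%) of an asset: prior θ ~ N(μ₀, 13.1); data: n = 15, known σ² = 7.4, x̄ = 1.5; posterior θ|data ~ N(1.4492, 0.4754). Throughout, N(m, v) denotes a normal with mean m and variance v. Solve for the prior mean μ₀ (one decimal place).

μ₀ = 0.1

The posterior mean is a precision-weighted average: μ_n = (τ₀μ₀ + τ_data·x̄)/(τ₀+τ_data), with τ₀=1/σ₀² and τ_data=n/σ².
Here τ₀ = 1/13.1 = 0.076336 and τ_data = 15/7.4 = 2.027027, so τ_n = 2.103363.
Rearranging for μ₀: μ₀ = (μ_n·τ_n − τ_data·x̄)/τ₀ = (1.4492·2.103363 − 2.027027·1.5) / 0.076336 = 0.007653/0.076336 ≈ 0.1.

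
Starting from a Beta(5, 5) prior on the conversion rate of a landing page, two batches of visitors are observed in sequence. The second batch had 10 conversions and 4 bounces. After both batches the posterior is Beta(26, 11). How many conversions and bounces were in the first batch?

Because Beta–binomial updating is additive in the counts, the combined data contributed (α_post−α_prior, β_post−β_prior) successes and failures.
Total across both batches: 26−5=21 conversions, 11−5=6 bounces.
Subtract the second batch: 21−10=11 conversions and 6−4=2 bounces.

11 conversions and 2 bounces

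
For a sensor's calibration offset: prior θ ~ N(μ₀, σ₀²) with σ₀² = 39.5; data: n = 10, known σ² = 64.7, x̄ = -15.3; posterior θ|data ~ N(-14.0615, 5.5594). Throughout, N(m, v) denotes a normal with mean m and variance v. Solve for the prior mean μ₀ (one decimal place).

The posterior mean is a precision-weighted average: μ_n = (τ₀μ₀ + τ_data·x̄)/(τ₀+τ_data), with τ₀=1/σ₀² and τ_data=n/σ².
Here τ₀ = 1/39.5 = 0.025316 and τ_data = 10/64.7 = 0.154560, so τ_n = 0.179876.
Rearranging for μ₀: μ₀ = (μ_n·τ_n − τ_data·x̄)/τ₀ = (-14.0615·0.179876 − 0.154560·-15.3) / 0.025316 = -0.164558/0.025316 ≈ -6.5.

μ₀ = -6.5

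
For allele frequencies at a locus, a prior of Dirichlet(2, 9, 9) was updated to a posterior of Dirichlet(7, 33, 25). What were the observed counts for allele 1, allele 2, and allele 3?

For a Dirichlet(α) prior with multinomial counts c, the posterior is Dirichlet(α + c) componentwise.
Counts are posterior − prior componentwise: 7−2=5, 33−9=24, 25−9=16.

counts (5, 24, 16)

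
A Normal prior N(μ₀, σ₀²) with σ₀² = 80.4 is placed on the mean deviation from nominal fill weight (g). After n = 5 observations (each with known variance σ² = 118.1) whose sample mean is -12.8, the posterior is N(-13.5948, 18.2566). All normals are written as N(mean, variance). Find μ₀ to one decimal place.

The posterior mean is a precision-weighted average: μ_n = (τ₀μ₀ + τ_data·x̄)/(τ₀+τ_data), with τ₀=1/σ₀² and τ_data=n/σ².
Here τ₀ = 1/80.4 = 0.012438 and τ_data = 5/118.1 = 0.042337, so τ_n = 0.054775.
Rearranging for μ₀: μ₀ = (μ_n·τ_n − τ_data·x̄)/τ₀ = (-13.5948·0.054775 − 0.042337·-12.8) / 0.012438 = -0.202742/0.012438 ≈ -16.3.

μ₀ = -16.3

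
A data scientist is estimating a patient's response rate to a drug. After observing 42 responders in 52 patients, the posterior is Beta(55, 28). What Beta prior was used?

A Beta(a, b) prior with s successes and f failures in binomial data gives a Beta(a+s, b+f) posterior.
So a = 55 − 42 = 13 and b = 28 − 10 = 18.

Beta(13, 18)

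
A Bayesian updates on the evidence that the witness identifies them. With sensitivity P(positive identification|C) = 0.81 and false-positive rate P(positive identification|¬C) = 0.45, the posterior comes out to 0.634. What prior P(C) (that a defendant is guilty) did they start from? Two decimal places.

P(C) = 0.49

Bayes' rule in odds form gives O(C|E) = O(C)·[P(E|C)/P(E|¬C)], hence O(C) = O(C|E)/LR.
Posterior odds = 0.634/(1−0.634) = 1.7322. LR = 0.81/0.45 = 1.8000.
Prior odds = 1.7322/1.8000 = 0.9623, so P(C) = 0.9623/(1+0.9623) ≈ 0.49.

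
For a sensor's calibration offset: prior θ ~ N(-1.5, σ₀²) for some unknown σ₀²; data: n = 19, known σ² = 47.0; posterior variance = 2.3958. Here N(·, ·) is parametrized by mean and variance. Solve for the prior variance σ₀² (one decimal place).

σ₀² = 76.1

For the Normal–Normal model with known σ², precisions add: τ_n = τ₀ + n/σ².
So 1/σ₀² = 1/2.3958 − 19/47.0 = 0.417397 − 0.404255 = 0.013142.
Hence σ₀² = 1/0.013142 ≈ 76.1.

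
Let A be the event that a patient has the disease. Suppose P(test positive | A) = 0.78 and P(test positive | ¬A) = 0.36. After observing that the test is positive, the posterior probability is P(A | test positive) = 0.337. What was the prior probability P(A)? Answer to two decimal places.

In odds form, posterior odds = prior odds × likelihood ratio, so prior odds = posterior odds ÷ LR.
Posterior odds = 0.337/(1−0.337) = 0.5083. LR = 0.78/0.36 = 2.1667.
Prior odds = 0.5083/2.1667 = 0.2346, so P(A) = 0.2346/(1+0.2346) ≈ 0.19.

P(A) = 0.19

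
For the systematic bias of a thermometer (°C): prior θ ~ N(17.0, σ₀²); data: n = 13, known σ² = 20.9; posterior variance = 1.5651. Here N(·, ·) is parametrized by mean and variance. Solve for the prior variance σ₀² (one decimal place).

Posterior precision equals prior precision plus data precision: 1/σ_n² = 1/σ₀² + n/σ².
So 1/σ₀² = 1/1.5651 − 13/20.9 = 0.638937 − 0.622010 = 0.016927.
Hence σ₀² = 1/0.016927 ≈ 59.1.

σ₀² = 59.1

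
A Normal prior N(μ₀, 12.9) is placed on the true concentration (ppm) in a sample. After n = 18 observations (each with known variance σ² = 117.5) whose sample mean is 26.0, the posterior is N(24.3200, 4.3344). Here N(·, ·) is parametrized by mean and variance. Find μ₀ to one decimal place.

μ₀ = 21.0

With known observation variance, the Normal–Normal posterior has precision τ_n = τ₀ + n/σ² and mean μ_n = (τ₀μ₀ + (n/σ²)x̄)/τ_n.
Here τ₀ = 1/12.9 = 0.077519 and τ_data = 18/117.5 = 0.153191, so τ_n = 0.230710.
Rearranging for μ₀: μ₀ = (μ_n·τ_n − τ_data·x̄)/τ₀ = (24.3200·0.230710 − 0.153191·26.0) / 0.077519 = 1.627901/0.077519 ≈ 21.0.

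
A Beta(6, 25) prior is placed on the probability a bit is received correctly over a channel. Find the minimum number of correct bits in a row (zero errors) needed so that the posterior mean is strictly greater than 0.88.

After k correct bits and 0 errors the posterior is Beta(6+k, 25), with mean (6+k)/(6+25+k).
Set (6+k)/(31+k) > 0.88 and solve: k > (0.88·31 − 6)/(1 − 0.88) = 177.333.
The smallest integer exceeding 177.333 is 178.

k = 178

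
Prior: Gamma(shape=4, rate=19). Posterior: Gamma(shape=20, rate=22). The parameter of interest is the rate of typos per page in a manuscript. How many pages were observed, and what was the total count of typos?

Gamma–Poisson conjugacy: posterior shape = α + Σxᵢ, posterior rate = β + n.
Matching: Σxᵢ = 20 − 4 = 16 and n = 22 − 19 = 3.

n = 3 pages with total 16 typos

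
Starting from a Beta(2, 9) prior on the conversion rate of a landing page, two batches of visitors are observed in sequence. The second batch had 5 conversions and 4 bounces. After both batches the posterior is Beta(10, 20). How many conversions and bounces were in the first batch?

3 conversions and 7 bounces

Because Beta–binomial updating is additive in the counts, the combined data contributed (α_post−α_prior, β_post−β_prior) successes and failures.
Total across both batches: 10−2=8 conversions, 20−9=11 bounces.
Subtract the second batch: 8−5=3 conversions and 11−4=7 bounces.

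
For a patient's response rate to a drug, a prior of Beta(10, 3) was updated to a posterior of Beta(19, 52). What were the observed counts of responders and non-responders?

9 responders and 49 non-responders

Beta is conjugate to the binomial likelihood: posterior = Beta(a+s, b+f).
Match parameters: s=19−10=9, f=52−3=49.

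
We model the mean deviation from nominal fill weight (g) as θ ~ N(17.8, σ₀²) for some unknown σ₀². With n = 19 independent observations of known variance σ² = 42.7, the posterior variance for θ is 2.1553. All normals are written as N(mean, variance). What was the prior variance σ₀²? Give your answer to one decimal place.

σ₀² = 52.6

Posterior precision equals prior precision plus data precision: 1/σ_n² = 1/σ₀² + n/σ².
So 1/σ₀² = 1/2.1553 − 19/42.7 = 0.463973 − 0.444965 = 0.019008.
Hence σ₀² = 1/0.019008 ≈ 52.6.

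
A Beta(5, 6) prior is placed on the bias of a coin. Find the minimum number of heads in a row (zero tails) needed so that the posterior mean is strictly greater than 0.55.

k = 3

After k heads and 0 tails the posterior is Beta(5+k, 6), with mean (5+k)/(5+6+k).
Set (5+k)/(11+k) > 0.55 and solve: k > (0.55·11 − 5)/(1 − 0.55) = 2.333.
The smallest integer exceeding 2.333 is 3, and checking k=3: (8)/(14) = 0.5714 > 0.55.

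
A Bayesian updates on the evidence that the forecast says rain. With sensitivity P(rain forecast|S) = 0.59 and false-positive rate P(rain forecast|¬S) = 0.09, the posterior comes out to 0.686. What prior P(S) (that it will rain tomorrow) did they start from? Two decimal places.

Bayes' rule in odds form gives O(S|E) = O(S)·[P(E|S)/P(E|¬S)], hence O(S) = O(S|E)/LR.
Posterior odds = 0.686/(1−0.686) = 2.1847. LR = 0.59/0.09 = 6.5556.
Prior odds = 2.1847/6.5556 = 0.3333, so P(S) = 0.3333/(1+0.3333) ≈ 0.25.

P(S) = 0.25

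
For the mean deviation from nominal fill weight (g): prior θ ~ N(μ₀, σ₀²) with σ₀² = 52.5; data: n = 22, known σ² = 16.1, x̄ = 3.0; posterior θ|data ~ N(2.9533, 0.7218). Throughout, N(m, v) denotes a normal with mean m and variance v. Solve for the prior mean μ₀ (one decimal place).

With known observation variance, the Normal–Normal posterior has precision τ_n = τ₀ + n/σ² and mean μ_n = (τ₀μ₀ + (n/σ²)x̄)/τ_n.
Here τ₀ = 1/52.5 = 0.019048 and τ_data = 22/16.1 = 1.366460, so τ_n = 1.385508.
Rearranging for μ₀: μ₀ = (μ_n·τ_n − τ_data·x̄)/τ₀ = (2.9533·1.385508 − 1.366460·3.0) / 0.019048 = -0.007559/0.019048 ≈ -0.4.

μ₀ = -0.4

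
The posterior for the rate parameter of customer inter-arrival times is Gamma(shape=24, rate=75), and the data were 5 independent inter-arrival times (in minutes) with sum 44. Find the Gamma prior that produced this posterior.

For an exponential likelihood with a Gamma(α, β) prior on the rate, n observations with total T give posterior Gamma(α+n, β+T).
So α = 24 − 5 = 19 and β = 75 − 44 = 31.

Gamma(shape=19, rate=31)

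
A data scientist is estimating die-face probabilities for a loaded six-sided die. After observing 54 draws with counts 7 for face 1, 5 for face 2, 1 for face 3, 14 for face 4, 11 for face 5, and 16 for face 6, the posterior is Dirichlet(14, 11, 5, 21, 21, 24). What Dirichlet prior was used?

For a Dirichlet(α) prior with multinomial counts c, the posterior is Dirichlet(α + c) componentwise.
Subtract each count from the matching posterior parameter: 14−7=7, 11−5=6, 5−1=4, 21−14=7, 21−11=10, 24−16=8.

Dirichlet(7, 6, 4, 7, 10, 8)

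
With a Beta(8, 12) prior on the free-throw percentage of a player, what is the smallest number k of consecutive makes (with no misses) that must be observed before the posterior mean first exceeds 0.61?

k = 11

After k makes and 0 misses the posterior is Beta(8+k, 12), with mean (8+k)/(8+12+k).
Set (8+k)/(20+k) > 0.61 and solve: k > (0.61·20 − 8)/(1 − 0.61) = 10.769.
The smallest integer exceeding 10.769 is 11.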